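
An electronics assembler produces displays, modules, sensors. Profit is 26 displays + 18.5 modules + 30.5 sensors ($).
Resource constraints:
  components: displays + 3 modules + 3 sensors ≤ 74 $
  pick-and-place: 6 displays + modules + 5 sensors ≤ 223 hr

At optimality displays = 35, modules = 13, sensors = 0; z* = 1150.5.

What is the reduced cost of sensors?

-2

At the optimum: components uses 74 of 74 (binding); pick-and-place uses 223 of 223 (binding).
The binding rows give the dual system: 1·y_components + 6·y_pick-and-place = 26 and 3·y_components + 1·y_pick-and-place = 18.5.
This yields shadow prices y_components = 5, y_pick-and-place = 3.5.
Reduced cost of sensors: c₃ − yᵀa₃ = 30.5 − (5·3 + 3.5·5) = 30.5 − 32.5 = -2.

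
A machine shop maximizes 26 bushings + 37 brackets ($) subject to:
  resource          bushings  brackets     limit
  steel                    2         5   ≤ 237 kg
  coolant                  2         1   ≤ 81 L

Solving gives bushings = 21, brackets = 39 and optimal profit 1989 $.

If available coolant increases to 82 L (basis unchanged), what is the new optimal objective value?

Both steel and coolant are binding at x*.
From A_Bᵀ y = c: 2·y_steel + 2·y_coolant = 26; 5·y_steel + 1·y_coolant = 37.
This yields shadow prices y_steel = 6, y_coolant = 7.
Δz = y_coolant·Δb = 7 × (1) = 7, so new z* = 1989 + 7 = 1996.

1996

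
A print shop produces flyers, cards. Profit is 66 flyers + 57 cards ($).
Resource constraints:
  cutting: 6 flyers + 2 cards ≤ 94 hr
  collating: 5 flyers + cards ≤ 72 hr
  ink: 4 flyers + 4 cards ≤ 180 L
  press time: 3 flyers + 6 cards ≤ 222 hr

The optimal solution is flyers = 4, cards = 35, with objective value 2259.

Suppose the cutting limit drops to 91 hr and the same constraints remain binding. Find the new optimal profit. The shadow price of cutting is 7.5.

Δb = -3, so new z* = 2259 + (7.5)·(-3) = 2259 − 22.5 = 2236.5.

2236.5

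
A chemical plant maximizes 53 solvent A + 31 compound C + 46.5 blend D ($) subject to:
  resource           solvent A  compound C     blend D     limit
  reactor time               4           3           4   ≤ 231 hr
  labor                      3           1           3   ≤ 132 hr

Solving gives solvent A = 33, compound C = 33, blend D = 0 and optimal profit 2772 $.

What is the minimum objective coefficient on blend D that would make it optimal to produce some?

53

Check each constraint at x*: reactor time 231/231 (tight); labor 132/132 (tight).
From A_Bᵀ y = c: 4·y_reactor time + 3·y_labor = 53; 3·y_reactor time + 1·y_labor = 31.
→ y_reactor time = 8 and y_labor = 7.
blend D enters the basis when its profit ≥ yᵀa₃ = 8·4 + 7·3 = 53.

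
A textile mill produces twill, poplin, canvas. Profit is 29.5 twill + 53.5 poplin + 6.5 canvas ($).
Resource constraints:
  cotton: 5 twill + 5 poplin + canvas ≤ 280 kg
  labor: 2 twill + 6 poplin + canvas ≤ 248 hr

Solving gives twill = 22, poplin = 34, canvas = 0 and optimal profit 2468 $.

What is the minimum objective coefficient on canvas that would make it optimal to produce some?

At the optimum: cotton uses 280 of 280 (binding); labor uses 248 of 248 (binding).
The binding rows give the dual system: 5·y_cotton + 2·y_labor = 29.5 and 5·y_cotton + 6·y_labor = 53.5.
→ y_cotton = 3.5 and y_labor = 6.
canvas enters the basis when its profit ≥ yᵀa₃ = 3.5·1 + 6·1 = 9.5.

9.5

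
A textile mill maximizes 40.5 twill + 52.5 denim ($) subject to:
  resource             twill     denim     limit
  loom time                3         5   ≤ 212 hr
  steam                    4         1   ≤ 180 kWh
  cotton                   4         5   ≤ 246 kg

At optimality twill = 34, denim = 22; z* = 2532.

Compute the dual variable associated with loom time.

1.5

Binding: loom time and cotton. Non-binding: steam (22 unused).
Since steam is not tight, its dual is 0.
From A_Bᵀ y = c: 3·y_loom time + 4·y_cotton = 40.5; 5·y_loom time + 5·y_cotton = 52.5.
This yields shadow prices y_loom time = 1.5, y_cotton = 9.
Shadow price of loom time = 1.5.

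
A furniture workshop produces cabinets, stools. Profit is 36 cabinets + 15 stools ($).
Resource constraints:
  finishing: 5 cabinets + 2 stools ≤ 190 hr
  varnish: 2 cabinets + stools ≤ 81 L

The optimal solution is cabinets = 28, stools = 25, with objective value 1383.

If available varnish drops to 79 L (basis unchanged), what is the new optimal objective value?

1377

Both finishing and varnish are binding at x*.
From A_Bᵀ y = c: 5·y_finishing + 2·y_varnish = 36; 2·y_finishing + 1·y_varnish = 15.
This yields shadow prices y_finishing = 6, y_varnish = 3.
Δz = y_varnish·Δb = 3 × (-2) = -6, so new z* = 1383 − 6 = 1377.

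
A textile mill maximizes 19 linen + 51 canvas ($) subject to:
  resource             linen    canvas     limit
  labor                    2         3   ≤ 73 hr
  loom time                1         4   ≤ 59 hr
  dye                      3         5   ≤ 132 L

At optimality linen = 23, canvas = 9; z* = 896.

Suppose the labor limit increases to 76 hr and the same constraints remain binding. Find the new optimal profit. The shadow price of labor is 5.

Δb = 3, so new z* = 896 + (5)·(3) = 896 + 15 = 911.

911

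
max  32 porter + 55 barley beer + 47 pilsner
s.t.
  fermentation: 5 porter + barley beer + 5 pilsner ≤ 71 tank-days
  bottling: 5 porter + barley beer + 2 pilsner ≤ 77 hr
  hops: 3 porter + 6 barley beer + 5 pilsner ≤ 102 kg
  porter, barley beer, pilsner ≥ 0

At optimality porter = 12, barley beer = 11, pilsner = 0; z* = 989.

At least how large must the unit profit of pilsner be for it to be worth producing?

50

Check each constraint at x*: fermentation 71/71 (tight); bottling 71/77 (slack 6); hops 102/102 (tight).
By complementary slackness, y = 0 for the non-binding constraint.
From A_Bᵀ y = c: 5·y_fermentation + 3·y_hops = 32; 1·y_fermentation + 6·y_hops = 55.
Solving: y_fermentation = 1, y_hops = 9.
pilsner enters the basis when its profit ≥ yᵀa₃ = 1·5 + 9·5 = 50.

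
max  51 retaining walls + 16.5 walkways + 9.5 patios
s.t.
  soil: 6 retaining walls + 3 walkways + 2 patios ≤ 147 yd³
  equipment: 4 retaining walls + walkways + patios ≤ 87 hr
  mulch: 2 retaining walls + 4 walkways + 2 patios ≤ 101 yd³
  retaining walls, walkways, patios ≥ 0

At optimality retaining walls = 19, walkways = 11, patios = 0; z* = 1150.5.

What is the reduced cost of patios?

Binding: soil and equipment. Non-binding: mulch (19 unused).
Slack constraints have shadow price 0 (complementary slackness).
From A_Bᵀ y = c: 6·y_soil + 4·y_equipment = 51; 3·y_soil + 1·y_equipment = 16.5.
Solving: y_soil = 2.5, y_equipment = 9.
Reduced cost of patios: c₃ − yᵀa₃ = 9.5 − (2.5·2 + 9·1) = 9.5 − 14 = -4.5.

-4.5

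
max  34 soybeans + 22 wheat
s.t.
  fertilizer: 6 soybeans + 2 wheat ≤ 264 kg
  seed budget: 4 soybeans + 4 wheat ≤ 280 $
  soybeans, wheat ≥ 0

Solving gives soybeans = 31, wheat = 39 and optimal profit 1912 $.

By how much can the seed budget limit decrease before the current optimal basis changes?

Binding constraints: fertilizer, seed budget. The basis is B = [[6,2],[4,4]] with det 16.
Per unit decrease in seed budget, x* moves by d = (0.125, -0.375).
The basis stays optimal until wheat reaches 0; allowable decrease = 104 $.

104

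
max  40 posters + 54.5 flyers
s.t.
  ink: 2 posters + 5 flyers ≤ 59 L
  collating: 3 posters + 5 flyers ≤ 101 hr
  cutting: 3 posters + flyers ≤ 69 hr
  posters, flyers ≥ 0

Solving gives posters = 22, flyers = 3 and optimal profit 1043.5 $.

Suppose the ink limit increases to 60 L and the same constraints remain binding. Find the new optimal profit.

Check each constraint at x*: ink 59/59 (tight); collating 81/101 (slack 20); cutting 69/69 (tight).
By complementary slackness, y = 0 for the non-binding constraint.
From A_Bᵀ y = c: 2·y_ink + 3·y_cutting = 40; 5·y_ink + 1·y_cutting = 54.5.
→ y_ink = 9.5 and y_cutting = 7.
Δz = y_ink·Δb = 9.5 × (1) = 9.5, so new z* = 1043.5 + 9.5 = 1053.

1053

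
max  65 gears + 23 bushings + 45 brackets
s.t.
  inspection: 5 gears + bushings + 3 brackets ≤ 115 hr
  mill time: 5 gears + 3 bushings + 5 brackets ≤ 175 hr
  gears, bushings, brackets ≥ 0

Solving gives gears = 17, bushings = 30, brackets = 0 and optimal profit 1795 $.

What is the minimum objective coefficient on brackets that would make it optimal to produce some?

49

Check each constraint at x*: inspection 115/115 (tight); mill time 175/175 (tight).
From A_Bᵀ y = c: 5·y_inspection + 5·y_mill time = 65; 1·y_inspection + 3·y_mill time = 23.
→ y_inspection = 8 and y_mill time = 5.
brackets enters the basis when its profit ≥ yᵀa₃ = 8·3 + 5·5 = 49.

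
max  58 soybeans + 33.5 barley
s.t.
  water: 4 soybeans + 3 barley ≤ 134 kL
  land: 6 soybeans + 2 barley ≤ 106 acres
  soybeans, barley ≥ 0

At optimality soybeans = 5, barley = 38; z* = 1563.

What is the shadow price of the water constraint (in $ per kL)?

8.5

Check each constraint at x*: water 134/134 (tight); land 106/106 (tight).
From A_Bᵀ y = c: 4·y_water + 6·y_land = 58; 3·y_water + 2·y_land = 33.5.
This yields shadow prices y_water = 8.5, y_land = 4.
Shadow price of water = 8.5.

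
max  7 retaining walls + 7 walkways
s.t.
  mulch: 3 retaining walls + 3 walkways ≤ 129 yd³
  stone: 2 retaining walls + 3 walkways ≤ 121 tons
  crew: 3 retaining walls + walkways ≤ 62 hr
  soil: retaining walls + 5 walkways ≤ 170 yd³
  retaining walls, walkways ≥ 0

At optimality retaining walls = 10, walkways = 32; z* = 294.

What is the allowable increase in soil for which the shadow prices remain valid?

Binding constraints: crew, soil. The basis is B = [[3,1],[1,5]] with det 14.
Per unit increase in soil, x* moves by d = (-0.0714, 0.2143).
The basis stays optimal until mulch becomes binding; allowable increase = 7 yd³.

7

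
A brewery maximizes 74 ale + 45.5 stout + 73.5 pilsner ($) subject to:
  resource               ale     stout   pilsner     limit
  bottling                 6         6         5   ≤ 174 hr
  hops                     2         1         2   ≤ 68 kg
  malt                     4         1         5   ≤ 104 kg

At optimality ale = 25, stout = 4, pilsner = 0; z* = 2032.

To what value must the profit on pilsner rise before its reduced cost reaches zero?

Binding: bottling and malt. Non-binding: hops (14 unused).
By complementary slackness, y = 0 for the non-binding constraint.
From A_Bᵀ y = c: 6·y_bottling + 4·y_malt = 74; 6·y_bottling + 1·y_malt = 45.5.
→ y_bottling = 6 and y_malt = 9.5.
pilsner enters the basis when its profit ≥ yᵀa₃ = 6·5 + 9.5·5 = 77.5.

77.5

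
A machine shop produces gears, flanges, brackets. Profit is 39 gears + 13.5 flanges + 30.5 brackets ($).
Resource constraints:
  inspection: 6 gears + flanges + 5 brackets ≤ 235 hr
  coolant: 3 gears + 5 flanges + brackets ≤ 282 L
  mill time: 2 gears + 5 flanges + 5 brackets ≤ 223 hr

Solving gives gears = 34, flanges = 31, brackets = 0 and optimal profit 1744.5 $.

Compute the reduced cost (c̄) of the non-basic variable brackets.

At the optimum: inspection uses 235 of 235 (binding); coolant uses 257 of 282 (slack = 25); mill time uses 223 of 223 (binding).
Slack constraints have shadow price 0 (complementary slackness).
The binding rows give the dual system: 6·y_inspection + 2·y_mill time = 39 and 1·y_inspection + 5·y_mill time = 13.5.
Solving: y_inspection = 6, y_mill time = 1.5.
Reduced cost of brackets: c₃ − yᵀa₃ = 30.5 − (6·5 + 1.5·5) = 30.5 − 37.5 = -7.

-7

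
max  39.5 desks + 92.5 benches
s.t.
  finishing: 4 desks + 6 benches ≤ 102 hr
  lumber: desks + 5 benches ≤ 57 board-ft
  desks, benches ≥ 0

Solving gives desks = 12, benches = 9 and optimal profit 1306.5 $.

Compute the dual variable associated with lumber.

At the optimum: finishing uses 102 of 102 (binding); lumber uses 57 of 57 (binding).
From A_Bᵀ y = c: 4·y_finishing + 1·y_lumber = 39.5; 6·y_finishing + 5·y_lumber = 92.5.
Solving: y_finishing = 7.5, y_lumber = 9.5.
Shadow price of lumber = 9.5.

9.5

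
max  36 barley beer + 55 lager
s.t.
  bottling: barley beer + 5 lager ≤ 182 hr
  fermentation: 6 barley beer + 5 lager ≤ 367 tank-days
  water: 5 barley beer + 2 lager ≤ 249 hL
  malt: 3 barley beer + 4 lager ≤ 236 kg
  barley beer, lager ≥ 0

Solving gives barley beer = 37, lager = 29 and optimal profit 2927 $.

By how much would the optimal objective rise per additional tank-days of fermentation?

At the optimum: bottling uses 182 of 182 (binding); fermentation uses 367 of 367 (binding); water uses 243 of 249 (slack = 6); malt uses 227 of 236 (slack = 9).
By complementary slackness, y = 0 for the non-binding constraints.
The binding rows give the dual system: 1·y_bottling + 6·y_fermentation = 36 and 5·y_bottling + 5·y_fermentation = 55.
This yields shadow prices y_bottling = 6, y_fermentation = 5.
Shadow price of fermentation = 5.

5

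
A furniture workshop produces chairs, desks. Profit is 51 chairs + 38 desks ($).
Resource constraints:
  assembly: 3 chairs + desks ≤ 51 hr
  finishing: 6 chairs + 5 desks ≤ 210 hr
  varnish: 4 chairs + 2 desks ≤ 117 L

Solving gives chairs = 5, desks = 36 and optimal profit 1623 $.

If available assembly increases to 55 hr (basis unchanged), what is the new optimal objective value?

1635

Binding: assembly and finishing. Non-binding: varnish (25 unused).
By complementary slackness, y = 0 for the non-binding constraint.
Dual feasibility on the basic columns requires 3·y_assembly + 6·y_finishing = 51, 1·y_assembly + 5·y_finishing = 38.
This yields shadow prices y_assembly = 3, y_finishing = 7.
Δz = y_assembly·Δb = 3 × (4) = 12, so new z* = 1623 + 12 = 1635.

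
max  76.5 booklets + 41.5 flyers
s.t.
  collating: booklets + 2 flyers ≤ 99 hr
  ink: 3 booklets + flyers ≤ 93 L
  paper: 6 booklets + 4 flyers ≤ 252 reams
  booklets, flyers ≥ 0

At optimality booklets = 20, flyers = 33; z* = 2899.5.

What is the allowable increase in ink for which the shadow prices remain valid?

33

Binding constraints: ink, paper. The basis is B = [[3,1],[6,4]] with det 6.
Per unit increase in ink, x* moves by d = (0.6667, -1).
The basis stays optimal until flyers reaches 0; allowable increase = 33 L.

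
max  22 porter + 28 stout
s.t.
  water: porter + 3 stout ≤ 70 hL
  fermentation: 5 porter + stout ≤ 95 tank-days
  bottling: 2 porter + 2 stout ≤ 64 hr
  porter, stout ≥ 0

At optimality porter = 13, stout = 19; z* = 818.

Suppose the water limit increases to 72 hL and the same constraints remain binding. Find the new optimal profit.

Check each constraint at x*: water 70/70 (tight); fermentation 84/95 (slack 11); bottling 64/64 (tight).
By complementary slackness, y = 0 for the non-binding constraint.
Dual feasibility on the basic columns requires 1·y_water + 2·y_bottling = 22, 3·y_water + 2·y_bottling = 28.
This yields shadow prices y_water = 3, y_bottling = 9.5.
Δz = y_water·Δb = 3 × (2) = 6, so new z* = 818 + 6 = 824.

824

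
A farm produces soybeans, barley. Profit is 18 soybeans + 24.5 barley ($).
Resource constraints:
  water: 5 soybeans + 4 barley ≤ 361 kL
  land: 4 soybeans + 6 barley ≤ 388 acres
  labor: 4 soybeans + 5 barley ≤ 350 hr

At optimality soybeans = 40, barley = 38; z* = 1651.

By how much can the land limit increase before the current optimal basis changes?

Binding constraints: land, labor. The basis is B = [[4,6],[4,5]] with det -4.
Per unit increase in land, x* moves by d = (-1.25, 1).
The basis stays optimal until soybeans reaches 0; allowable increase = 32 acres.

32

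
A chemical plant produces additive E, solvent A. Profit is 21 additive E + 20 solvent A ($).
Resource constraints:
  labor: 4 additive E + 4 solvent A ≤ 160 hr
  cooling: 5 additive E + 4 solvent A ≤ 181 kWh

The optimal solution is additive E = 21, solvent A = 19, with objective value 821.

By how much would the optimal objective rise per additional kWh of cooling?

At the optimum: labor uses 160 of 160 (binding); cooling uses 181 of 181 (binding).
From A_Bᵀ y = c: 4·y_labor + 5·y_cooling = 21; 4·y_labor + 4·y_cooling = 20.
Solving: y_labor = 4, y_cooling = 1.
Shadow price of cooling = 1.

1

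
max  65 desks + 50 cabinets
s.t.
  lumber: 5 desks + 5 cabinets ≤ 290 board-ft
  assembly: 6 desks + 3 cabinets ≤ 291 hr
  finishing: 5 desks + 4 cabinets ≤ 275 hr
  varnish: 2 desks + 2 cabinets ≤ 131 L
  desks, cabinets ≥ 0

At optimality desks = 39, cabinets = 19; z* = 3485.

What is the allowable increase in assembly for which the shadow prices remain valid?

12

Binding constraints: lumber, assembly. The basis is B = [[5,5],[6,3]] with det -15.
Per unit increase in assembly, x* moves by d = (0.3333, -0.3333).
The basis stays optimal until finishing becomes binding; allowable increase = 12 hr.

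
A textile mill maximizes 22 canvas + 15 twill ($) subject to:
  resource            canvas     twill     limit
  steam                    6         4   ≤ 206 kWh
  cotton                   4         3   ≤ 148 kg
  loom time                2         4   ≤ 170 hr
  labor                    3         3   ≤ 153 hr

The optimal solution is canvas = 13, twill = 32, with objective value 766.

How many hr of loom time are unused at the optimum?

16

loom time used = 2·13 + 4·32 = 154; slack = 170 − 154 = 16.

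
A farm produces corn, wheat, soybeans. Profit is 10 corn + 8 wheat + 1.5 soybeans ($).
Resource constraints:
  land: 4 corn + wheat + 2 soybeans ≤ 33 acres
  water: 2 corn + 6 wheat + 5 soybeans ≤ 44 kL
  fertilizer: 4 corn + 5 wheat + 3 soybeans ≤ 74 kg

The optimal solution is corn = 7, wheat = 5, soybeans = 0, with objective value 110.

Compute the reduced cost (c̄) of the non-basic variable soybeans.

-7.5

Binding: land and water. Non-binding: fertilizer (21 unused).
By complementary slackness, y = 0 for the non-binding constraint.
From A_Bᵀ y = c: 4·y_land + 2·y_water = 10; 1·y_land + 6·y_water = 8.
→ y_land = 2 and y_water = 1.
Reduced cost of soybeans: c₃ − yᵀa₃ = 1.5 − (2·2 + 1·5) = 1.5 − 9 = -7.5.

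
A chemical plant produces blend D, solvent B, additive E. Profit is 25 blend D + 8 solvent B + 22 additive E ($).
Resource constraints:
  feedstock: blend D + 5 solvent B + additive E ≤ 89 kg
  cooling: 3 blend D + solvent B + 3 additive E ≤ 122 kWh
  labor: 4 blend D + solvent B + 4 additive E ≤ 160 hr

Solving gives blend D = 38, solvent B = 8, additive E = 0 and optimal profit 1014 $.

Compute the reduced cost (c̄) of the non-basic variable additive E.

-3

Check each constraint at x*: feedstock 78/89 (slack 11); cooling 122/122 (tight); labor 160/160 (tight).
Since feedstock is not tight, its dual is 0.
From A_Bᵀ y = c: 3·y_cooling + 4·y_labor = 25; 1·y_cooling + 1·y_labor = 8.
This yields shadow prices y_cooling = 7, y_labor = 1.
Reduced cost of additive E: c₃ − yᵀa₃ = 22 − (7·3 + 1·4) = 22 − 25 = -3.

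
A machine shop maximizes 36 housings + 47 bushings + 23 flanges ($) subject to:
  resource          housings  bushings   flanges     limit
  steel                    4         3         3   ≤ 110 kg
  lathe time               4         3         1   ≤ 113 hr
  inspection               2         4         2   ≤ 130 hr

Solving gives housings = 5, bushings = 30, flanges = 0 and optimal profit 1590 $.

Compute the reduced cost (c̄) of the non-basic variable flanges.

Check each constraint at x*: steel 110/110 (tight); lathe time 110/113 (slack 3); inspection 130/130 (tight).
By complementary slackness, y = 0 for the non-binding constraint.
From A_Bᵀ y = c: 4·y_steel + 2·y_inspection = 36; 3·y_steel + 4·y_inspection = 47.
Solving: y_steel = 5, y_inspection = 8.
Reduced cost of flanges: c₃ − yᵀa₃ = 23 − (5·3 + 8·2) = 23 − 31 = -8.

-8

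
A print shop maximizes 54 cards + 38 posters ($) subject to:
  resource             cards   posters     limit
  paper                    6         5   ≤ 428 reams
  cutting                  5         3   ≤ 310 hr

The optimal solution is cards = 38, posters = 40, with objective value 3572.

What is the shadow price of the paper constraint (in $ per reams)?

4

Both paper and cutting are binding at x*.
The binding rows give the dual system: 6·y_paper + 5·y_cutting = 54 and 5·y_paper + 3·y_cutting = 38.
→ y_paper = 4 and y_cutting = 6.
Shadow price of paper = 4.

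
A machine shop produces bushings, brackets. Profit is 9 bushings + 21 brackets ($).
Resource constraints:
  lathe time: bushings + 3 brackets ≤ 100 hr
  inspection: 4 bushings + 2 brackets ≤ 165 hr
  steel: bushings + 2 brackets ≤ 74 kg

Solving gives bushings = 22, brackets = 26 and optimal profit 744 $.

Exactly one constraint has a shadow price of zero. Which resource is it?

lathe time: 100/100 (binding)
inspection: 140/165 (slack 25)
steel: 74/74 (binding)
By complementary slackness, a constraint with positive slack has shadow price 0 → inspection.

inspection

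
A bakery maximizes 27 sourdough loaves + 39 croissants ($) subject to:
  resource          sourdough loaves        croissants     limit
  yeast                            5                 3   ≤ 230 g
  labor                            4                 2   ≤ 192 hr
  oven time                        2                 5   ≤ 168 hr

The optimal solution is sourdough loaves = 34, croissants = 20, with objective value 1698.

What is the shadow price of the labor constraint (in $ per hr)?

0

Check each constraint at x*: yeast 230/230 (tight); labor 176/192 (slack 16); oven time 168/168 (tight).
By complementary slackness, y = 0 for the non-binding constraint.
The binding rows give the dual system: 5·y_yeast + 2·y_oven time = 27 and 3·y_yeast + 5·y_oven time = 39.
→ y_yeast = 3 and y_oven time = 6.
Shadow price of labor = 0.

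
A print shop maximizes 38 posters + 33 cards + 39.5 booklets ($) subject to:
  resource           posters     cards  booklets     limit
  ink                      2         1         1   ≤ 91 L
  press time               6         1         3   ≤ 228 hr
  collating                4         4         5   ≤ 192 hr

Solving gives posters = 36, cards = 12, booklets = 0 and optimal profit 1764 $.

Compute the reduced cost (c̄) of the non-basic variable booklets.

At the optimum: ink uses 84 of 91 (slack = 7); press time uses 228 of 228 (binding); collating uses 192 of 192 (binding).
By complementary slackness, y = 0 for the non-binding constraint.
Dual feasibility on the basic columns requires 6·y_press time + 4·y_collating = 38, 1·y_press time + 4·y_collating = 33.
Solving: y_press time = 1, y_collating = 8.
Reduced cost of booklets: c₃ − yᵀa₃ = 39.5 − (1·3 + 8·5) = 39.5 − 43 = -3.5.

-3.5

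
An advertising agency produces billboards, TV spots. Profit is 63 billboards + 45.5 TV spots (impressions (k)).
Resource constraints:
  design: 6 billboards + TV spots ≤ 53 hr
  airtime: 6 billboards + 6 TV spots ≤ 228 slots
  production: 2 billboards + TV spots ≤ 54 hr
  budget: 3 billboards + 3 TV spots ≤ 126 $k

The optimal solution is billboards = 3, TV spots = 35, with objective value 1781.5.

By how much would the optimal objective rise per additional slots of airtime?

Check each constraint at x*: design 53/53 (tight); airtime 228/228 (tight); production 41/54 (slack 13); budget 114/126 (slack 12).
Since production, budget are not tight, their duals are 0.
The binding rows give the dual system: 6·y_design + 6·y_airtime = 63 and 1·y_design + 6·y_airtime = 45.5.
Solving: y_design = 3.5, y_airtime = 7.
Shadow price of airtime = 7.

7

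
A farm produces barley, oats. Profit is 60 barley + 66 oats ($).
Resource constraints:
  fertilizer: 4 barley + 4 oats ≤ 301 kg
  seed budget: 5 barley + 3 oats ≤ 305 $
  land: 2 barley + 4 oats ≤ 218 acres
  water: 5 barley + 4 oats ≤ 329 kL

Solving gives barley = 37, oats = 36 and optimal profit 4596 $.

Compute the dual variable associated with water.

At the optimum: fertilizer uses 292 of 301 (slack = 9); seed budget uses 293 of 305 (slack = 12); land uses 218 of 218 (binding); water uses 329 of 329 (binding).
By complementary slackness, y = 0 for the non-binding constraints.
Dual feasibility on the basic columns requires 2·y_land + 5·y_water = 60, 4·y_land + 4·y_water = 66.
→ y_land = 7.5 and y_water = 9.
Shadow price of water = 9.

9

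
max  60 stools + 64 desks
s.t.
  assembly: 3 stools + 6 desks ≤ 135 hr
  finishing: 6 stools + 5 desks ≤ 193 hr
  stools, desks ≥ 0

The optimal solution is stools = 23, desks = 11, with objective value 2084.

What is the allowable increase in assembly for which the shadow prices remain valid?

96.6

Binding constraints: assembly, finishing. The basis is B = [[3,6],[6,5]] with det -21.
Per unit increase in assembly, x* moves by d = (-0.2381, 0.2857).
The basis stays optimal until stools reaches 0; allowable increase = 96.6 hr.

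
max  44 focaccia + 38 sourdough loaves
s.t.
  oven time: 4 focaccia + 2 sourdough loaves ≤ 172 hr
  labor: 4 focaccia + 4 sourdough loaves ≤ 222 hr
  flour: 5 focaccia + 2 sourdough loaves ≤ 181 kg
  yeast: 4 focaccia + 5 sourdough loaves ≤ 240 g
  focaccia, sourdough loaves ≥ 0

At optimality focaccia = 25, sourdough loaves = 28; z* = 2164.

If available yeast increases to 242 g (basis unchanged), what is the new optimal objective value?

2176

Check each constraint at x*: oven time 156/172 (slack 16); labor 212/222 (slack 10); flour 181/181 (tight); yeast 240/240 (tight).
Slack constraints have shadow price 0 (complementary slackness).
The binding rows give the dual system: 5·y_flour + 4·y_yeast = 44 and 2·y_flour + 5·y_yeast = 38.
Solving: y_flour = 4, y_yeast = 6.
Δz = y_yeast·Δb = 6 × (2) = 12, so new z* = 2164 + 12 = 2176.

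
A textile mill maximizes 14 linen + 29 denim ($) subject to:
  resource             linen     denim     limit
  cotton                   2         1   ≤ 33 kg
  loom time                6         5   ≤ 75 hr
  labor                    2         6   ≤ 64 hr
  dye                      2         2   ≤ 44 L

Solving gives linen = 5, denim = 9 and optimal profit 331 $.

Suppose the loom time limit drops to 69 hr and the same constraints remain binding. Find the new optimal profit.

325

Check each constraint at x*: cotton 19/33 (slack 14); loom time 75/75 (tight); labor 64/64 (tight); dye 28/44 (slack 16).
Since cotton, dye are not tight, their duals are 0.
From A_Bᵀ y = c: 6·y_loom time + 2·y_labor = 14; 5·y_loom time + 6·y_labor = 29.
Solving: y_loom time = 1, y_labor = 4.
Δz = y_loom time·Δb = 1 × (-6) = -6, so new z* = 331 − 6 = 325.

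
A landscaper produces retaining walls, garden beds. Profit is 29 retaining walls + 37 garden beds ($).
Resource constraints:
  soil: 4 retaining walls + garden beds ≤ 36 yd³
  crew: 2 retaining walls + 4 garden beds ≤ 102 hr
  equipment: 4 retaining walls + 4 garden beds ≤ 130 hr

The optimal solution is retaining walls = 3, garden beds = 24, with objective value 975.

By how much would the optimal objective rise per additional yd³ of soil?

3

Check each constraint at x*: soil 36/36 (tight); crew 102/102 (tight); equipment 108/130 (slack 22).
By complementary slackness, y = 0 for the non-binding constraint.
From A_Bᵀ y = c: 4·y_soil + 2·y_crew = 29; 1·y_soil + 4·y_crew = 37.
This yields shadow prices y_soil = 3, y_crew = 8.5.
Shadow price of soil = 3.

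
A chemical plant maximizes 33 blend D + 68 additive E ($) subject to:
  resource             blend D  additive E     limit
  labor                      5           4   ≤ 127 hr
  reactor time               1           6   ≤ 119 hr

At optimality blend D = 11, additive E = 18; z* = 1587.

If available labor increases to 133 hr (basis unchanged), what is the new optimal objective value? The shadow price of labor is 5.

1617

Δb = 6, so new z* = 1587 + (5)·(6) = 1587 + 30 = 1617.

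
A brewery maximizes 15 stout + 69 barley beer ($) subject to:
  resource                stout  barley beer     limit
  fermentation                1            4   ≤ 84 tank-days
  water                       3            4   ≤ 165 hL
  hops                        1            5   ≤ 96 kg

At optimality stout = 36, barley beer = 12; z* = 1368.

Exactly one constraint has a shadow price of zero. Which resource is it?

water

fermentation: 84/84 (binding)
water: 156/165 (slack 9)
hops: 96/96 (binding)
By complementary slackness, a constraint with positive slack has shadow price 0 → water.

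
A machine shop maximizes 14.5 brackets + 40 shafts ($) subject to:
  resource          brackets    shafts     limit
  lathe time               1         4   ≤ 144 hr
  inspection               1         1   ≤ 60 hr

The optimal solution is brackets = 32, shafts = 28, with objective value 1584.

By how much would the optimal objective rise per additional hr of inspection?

Both lathe time and inspection are binding at x*.
From A_Bᵀ y = c: 1·y_lathe time + 1·y_inspection = 14.5; 4·y_lathe time + 1·y_inspection = 40.
This yields shadow prices y_lathe time = 8.5, y_inspection = 6.
Shadow price of inspection = 6.

6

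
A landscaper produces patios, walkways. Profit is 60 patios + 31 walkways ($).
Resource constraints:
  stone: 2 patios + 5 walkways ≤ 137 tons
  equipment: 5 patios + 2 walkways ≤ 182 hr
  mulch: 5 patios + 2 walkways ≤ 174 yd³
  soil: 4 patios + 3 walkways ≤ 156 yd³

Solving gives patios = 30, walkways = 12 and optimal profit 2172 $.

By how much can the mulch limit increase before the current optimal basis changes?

8

Binding constraints: mulch, soil. The basis is B = [[5,2],[4,3]] with det 7.
Per unit increase in mulch, x* moves by d = (0.4286, -0.5714).
The basis stays optimal until equipment becomes binding; allowable increase = 8 yd³.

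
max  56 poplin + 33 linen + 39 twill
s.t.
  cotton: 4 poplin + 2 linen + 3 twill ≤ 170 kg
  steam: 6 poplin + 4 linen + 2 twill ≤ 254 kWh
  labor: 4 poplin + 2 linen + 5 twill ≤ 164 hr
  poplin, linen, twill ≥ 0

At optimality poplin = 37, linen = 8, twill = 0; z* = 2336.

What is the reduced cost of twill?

-3.5

Binding: steam and labor. Non-binding: cotton (6 unused).
By complementary slackness, y = 0 for the non-binding constraint.
The binding rows give the dual system: 6·y_steam + 4·y_labor = 56 and 4·y_steam + 2·y_labor = 33.
→ y_steam = 5 and y_labor = 6.5.
Reduced cost of twill: c₃ − yᵀa₃ = 39 − (5·2 + 6.5·5) = 39 − 42.5 = -3.5.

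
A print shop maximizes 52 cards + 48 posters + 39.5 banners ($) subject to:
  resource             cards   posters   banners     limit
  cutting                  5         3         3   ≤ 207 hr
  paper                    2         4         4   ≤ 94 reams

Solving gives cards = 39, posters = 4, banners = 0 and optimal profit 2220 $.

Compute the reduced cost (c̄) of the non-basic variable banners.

At the optimum: cutting uses 207 of 207 (binding); paper uses 94 of 94 (binding).
From A_Bᵀ y = c: 5·y_cutting + 2·y_paper = 52; 3·y_cutting + 4·y_paper = 48.
→ y_cutting = 8 and y_paper = 6.
Reduced cost of banners: c₃ − yᵀa₃ = 39.5 − (8·3 + 6·4) = 39.5 − 48 = -8.5.

-8.5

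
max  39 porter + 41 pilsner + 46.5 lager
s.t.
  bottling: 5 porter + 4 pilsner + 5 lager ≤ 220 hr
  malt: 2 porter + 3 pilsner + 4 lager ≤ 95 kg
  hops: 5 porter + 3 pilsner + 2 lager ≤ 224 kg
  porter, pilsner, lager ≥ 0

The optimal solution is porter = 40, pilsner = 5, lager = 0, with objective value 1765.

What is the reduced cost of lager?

At the optimum: bottling uses 220 of 220 (binding); malt uses 95 of 95 (binding); hops uses 215 of 224 (slack = 9).
Since hops is not tight, its dual is 0.
From A_Bᵀ y = c: 5·y_bottling + 2·y_malt = 39; 4·y_bottling + 3·y_malt = 41.
This yields shadow prices y_bottling = 5, y_malt = 7.
Reduced cost of lager: c₃ − yᵀa₃ = 46.5 − (5·5 + 7·4) = 46.5 − 53 = -6.5.

-6.5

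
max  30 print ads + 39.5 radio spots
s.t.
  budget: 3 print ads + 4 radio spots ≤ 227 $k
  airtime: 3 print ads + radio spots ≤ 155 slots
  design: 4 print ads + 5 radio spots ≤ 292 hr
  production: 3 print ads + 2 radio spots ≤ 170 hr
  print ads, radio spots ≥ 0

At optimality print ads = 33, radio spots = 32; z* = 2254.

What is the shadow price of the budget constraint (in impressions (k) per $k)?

Binding: budget and design. Non-binding: airtime (24 unused), production (7 unused).
By complementary slackness, y = 0 for the non-binding constraints.
From A_Bᵀ y = c: 3·y_budget + 4·y_design = 30; 4·y_budget + 5·y_design = 39.5.
→ y_budget = 8 and y_design = 1.5.
Shadow price of budget = 8.

8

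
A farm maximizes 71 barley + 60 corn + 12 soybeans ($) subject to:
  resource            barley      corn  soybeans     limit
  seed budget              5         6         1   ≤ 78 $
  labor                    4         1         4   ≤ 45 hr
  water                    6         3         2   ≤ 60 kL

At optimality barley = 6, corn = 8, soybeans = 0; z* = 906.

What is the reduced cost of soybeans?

-7

Binding: seed budget and water. Non-binding: labor (13 unused).
By complementary slackness, y = 0 for the non-binding constraint.
The binding rows give the dual system: 5·y_seed budget + 6·y_water = 71 and 6·y_seed budget + 3·y_water = 60.
Solving: y_seed budget = 7, y_water = 6.
Reduced cost of soybeans: c₃ − yᵀa₃ = 12 − (7·1 + 6·2) = 12 − 19 = -7.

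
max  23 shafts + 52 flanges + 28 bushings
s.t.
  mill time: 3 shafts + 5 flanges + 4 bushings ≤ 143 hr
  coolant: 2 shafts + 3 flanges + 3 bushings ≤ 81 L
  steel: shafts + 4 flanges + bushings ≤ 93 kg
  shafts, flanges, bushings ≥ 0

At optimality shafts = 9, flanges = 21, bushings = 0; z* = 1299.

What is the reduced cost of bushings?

Binding: coolant and steel. Non-binding: mill time (11 unused).
Slack constraints have shadow price 0 (complementary slackness).
From A_Bᵀ y = c: 2·y_coolant + 1·y_steel = 23; 3·y_coolant + 4·y_steel = 52.
→ y_coolant = 8 and y_steel = 7.
Reduced cost of bushings: c₃ − yᵀa₃ = 28 − (8·3 + 7·1) = 28 − 31 = -3.

-3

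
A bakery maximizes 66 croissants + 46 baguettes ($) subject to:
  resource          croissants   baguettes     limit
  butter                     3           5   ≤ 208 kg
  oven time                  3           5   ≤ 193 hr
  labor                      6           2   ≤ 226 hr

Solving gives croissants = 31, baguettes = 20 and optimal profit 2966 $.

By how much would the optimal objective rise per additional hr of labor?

8

Check each constraint at x*: butter 193/208 (slack 15); oven time 193/193 (tight); labor 226/226 (tight).
By complementary slackness, y = 0 for the non-binding constraint.
The binding rows give the dual system: 3·y_oven time + 6·y_labor = 66 and 5·y_oven time + 2·y_labor = 46.
→ y_oven time = 6 and y_labor = 8.
Shadow price of labor = 8.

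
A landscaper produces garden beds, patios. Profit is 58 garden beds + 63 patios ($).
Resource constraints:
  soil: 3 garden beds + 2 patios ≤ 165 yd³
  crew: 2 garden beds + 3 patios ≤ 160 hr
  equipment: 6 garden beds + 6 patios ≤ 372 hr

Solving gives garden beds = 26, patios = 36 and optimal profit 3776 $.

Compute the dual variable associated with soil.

0

Check each constraint at x*: soil 150/165 (slack 15); crew 160/160 (tight); equipment 372/372 (tight).
Since soil is not tight, its dual is 0.
From A_Bᵀ y = c: 2·y_crew + 6·y_equipment = 58; 3·y_crew + 6·y_equipment = 63.
This yields shadow prices y_crew = 5, y_equipment = 8.
Shadow price of soil = 0.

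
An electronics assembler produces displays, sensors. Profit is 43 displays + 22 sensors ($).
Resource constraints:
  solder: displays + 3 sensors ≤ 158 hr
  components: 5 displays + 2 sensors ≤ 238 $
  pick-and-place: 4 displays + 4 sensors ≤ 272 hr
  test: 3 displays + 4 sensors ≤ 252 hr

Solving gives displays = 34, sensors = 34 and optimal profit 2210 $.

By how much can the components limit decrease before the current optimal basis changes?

Binding constraints: components, pick-and-place. The basis is B = [[5,2],[4,4]] with det 12.
Per unit decrease in components, x* moves by d = (-0.3333, 0.3333).
The basis stays optimal until solder becomes binding; allowable decrease = 33 $.

33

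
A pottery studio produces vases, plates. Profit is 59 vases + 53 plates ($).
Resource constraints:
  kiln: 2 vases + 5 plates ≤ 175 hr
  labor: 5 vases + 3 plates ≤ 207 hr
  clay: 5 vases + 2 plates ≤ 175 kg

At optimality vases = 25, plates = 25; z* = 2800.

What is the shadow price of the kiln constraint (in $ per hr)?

7

Check each constraint at x*: kiln 175/175 (tight); labor 200/207 (slack 7); clay 175/175 (tight).
By complementary slackness, y = 0 for the non-binding constraint.
Dual feasibility on the basic columns requires 2·y_kiln + 5·y_clay = 59, 5·y_kiln + 2·y_clay = 53.
→ y_kiln = 7 and y_clay = 9.
Shadow price of kiln = 7.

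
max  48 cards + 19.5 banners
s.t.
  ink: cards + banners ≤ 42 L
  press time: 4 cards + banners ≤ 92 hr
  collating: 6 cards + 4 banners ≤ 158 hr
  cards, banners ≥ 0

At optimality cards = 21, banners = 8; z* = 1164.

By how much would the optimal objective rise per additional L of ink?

Binding: press time and collating. Non-binding: ink (13 unused).
Slack constraints have shadow price 0 (complementary slackness).
Dual feasibility on the basic columns requires 4·y_press time + 6·y_collating = 48, 1·y_press time + 4·y_collating = 19.5.
This yields shadow prices y_press time = 7.5, y_collating = 3.
Shadow price of ink = 0.

0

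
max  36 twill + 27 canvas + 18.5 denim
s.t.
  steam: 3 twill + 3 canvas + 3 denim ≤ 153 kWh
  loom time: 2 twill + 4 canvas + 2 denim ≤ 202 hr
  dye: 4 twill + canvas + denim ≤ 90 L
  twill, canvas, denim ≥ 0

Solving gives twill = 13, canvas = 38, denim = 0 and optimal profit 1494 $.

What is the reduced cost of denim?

-8.5

At the optimum: steam uses 153 of 153 (binding); loom time uses 178 of 202 (slack = 24); dye uses 90 of 90 (binding).
Since loom time is not tight, its dual is 0.
The binding rows give the dual system: 3·y_steam + 4·y_dye = 36 and 3·y_steam + 1·y_dye = 27.
This yields shadow prices y_steam = 8, y_dye = 3.
Reduced cost of denim: c₃ − yᵀa₃ = 18.5 − (8·3 + 3·1) = 18.5 − 27 = -8.5.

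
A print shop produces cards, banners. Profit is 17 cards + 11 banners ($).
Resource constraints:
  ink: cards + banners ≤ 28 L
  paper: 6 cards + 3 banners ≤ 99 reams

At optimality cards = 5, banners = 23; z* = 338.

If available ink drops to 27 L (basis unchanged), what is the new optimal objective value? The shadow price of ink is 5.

333

Δb = -1, so new z* = 338 + (5)·(-1) = 338 − 5 = 333.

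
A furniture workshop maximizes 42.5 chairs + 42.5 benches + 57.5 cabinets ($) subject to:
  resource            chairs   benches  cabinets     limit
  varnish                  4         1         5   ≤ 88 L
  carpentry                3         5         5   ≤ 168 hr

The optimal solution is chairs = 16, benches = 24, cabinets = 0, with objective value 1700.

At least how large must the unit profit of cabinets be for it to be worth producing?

Both varnish and carpentry are binding at x*.
Dual feasibility on the basic columns requires 4·y_varnish + 3·y_carpentry = 42.5, 1·y_varnish + 5·y_carpentry = 42.5.
Solving: y_varnish = 5, y_carpentry = 7.5.
cabinets enters the basis when its profit ≥ yᵀa₃ = 5·5 + 7.5·5 = 62.5.

62.5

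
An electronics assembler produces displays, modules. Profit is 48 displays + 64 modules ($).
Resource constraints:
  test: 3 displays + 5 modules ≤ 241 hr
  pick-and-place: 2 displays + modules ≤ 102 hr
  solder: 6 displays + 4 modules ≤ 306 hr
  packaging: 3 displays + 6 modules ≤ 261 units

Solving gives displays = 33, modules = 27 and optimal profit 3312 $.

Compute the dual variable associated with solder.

Check each constraint at x*: test 234/241 (slack 7); pick-and-place 93/102 (slack 9); solder 306/306 (tight); packaging 261/261 (tight).
By complementary slackness, y = 0 for the non-binding constraints.
From A_Bᵀ y = c: 6·y_solder + 3·y_packaging = 48; 4·y_solder + 6·y_packaging = 64.
Solving: y_solder = 4, y_packaging = 8.
Shadow price of solder = 4.

4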